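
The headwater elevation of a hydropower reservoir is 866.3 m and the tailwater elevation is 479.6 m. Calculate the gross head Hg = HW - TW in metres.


Hg = 866.3 - 479.6 = 386.7000 m


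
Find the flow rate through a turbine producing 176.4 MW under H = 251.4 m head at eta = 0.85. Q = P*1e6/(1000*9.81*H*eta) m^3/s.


Q = 176.4 * 1e6 / (1000 * 9.81 * 251.4 * 0.85) = 84.1483 m^3/s


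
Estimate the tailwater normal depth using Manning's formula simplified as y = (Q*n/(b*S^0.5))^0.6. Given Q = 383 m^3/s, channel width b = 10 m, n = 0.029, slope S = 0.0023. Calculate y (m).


y = (383 * 0.029 / (10 * 0.0023^0.5))^0.6 = 6.5893 m


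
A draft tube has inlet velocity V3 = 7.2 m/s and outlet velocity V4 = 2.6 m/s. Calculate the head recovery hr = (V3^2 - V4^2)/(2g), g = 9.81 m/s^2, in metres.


hr = (7.2^2 - 2.6^2) / (2*9.81) = 2.2977 m


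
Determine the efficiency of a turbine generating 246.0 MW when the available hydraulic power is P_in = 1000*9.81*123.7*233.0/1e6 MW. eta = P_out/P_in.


P_in = 1000 * 9.81 * 123.7 * 233.0 / 1e6 = 282.7448 MW
eta = 246.0 / 282.7448 = 0.8700


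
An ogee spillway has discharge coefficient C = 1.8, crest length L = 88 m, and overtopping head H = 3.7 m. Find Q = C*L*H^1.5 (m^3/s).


Q = 1.8 * 88 * 3.7^1.5 = 1127.3474 m^3/s


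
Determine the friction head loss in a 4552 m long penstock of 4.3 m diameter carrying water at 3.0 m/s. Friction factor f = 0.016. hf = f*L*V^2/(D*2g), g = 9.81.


hf = 0.016 * 4552 * 3.0^2 / (4.3 * 2 * 9.81) = 7.7696 m


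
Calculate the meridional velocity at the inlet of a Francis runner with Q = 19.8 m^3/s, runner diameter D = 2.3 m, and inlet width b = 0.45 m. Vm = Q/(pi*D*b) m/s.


Vm = 19.8 / (pi * 2.3 * 0.45) = 6.0894 m/s


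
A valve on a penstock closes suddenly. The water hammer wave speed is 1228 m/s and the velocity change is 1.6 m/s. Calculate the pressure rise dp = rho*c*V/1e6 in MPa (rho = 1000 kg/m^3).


dp = 1000 * 1228 * 1.6 / 1e6 = 1.9648 MPa


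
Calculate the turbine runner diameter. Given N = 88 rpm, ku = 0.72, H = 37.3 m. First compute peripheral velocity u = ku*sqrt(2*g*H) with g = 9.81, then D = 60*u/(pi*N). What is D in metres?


u = 0.72 * sqrt(2*9.81*37.3) = 19.4776 m/s
D = 60 * 19.4776 / (pi * 88) = 4.2272 m


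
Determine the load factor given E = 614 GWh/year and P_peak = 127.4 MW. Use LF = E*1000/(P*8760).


LF = 614 * 1000 / (127.4 * 8760) = 0.5502


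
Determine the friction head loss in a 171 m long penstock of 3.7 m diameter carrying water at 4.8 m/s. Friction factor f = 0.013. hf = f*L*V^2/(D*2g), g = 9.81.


hf = 0.013 * 171 * 4.8^2 / (3.7 * 2 * 9.81) = 0.7055 m


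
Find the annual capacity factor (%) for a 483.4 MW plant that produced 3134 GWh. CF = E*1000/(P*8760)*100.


CF = 3134 * 1000 / (483.4 * 8760) * 100 = 74.0096 %


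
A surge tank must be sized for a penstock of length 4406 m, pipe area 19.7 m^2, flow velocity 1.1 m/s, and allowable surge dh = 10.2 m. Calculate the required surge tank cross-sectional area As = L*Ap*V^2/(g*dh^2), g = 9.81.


As = 4406 * 19.7 * 1.1^2 / (9.81 * 10.2^2) = 102.9027 m^2


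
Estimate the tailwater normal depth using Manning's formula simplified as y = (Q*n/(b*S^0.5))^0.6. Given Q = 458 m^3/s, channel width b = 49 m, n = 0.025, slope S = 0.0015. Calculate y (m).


y = (458 * 0.025 / (49 * 0.0015^0.5))^0.6 = 2.9399 m


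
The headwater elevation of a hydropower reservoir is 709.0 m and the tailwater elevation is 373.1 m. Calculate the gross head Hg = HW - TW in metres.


Hg = 709.0 - 373.1 = 335.9000 m


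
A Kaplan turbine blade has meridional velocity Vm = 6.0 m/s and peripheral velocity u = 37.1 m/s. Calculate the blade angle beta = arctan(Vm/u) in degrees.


beta = arctan(6.0 / 37.1) = 9.1866 degrees


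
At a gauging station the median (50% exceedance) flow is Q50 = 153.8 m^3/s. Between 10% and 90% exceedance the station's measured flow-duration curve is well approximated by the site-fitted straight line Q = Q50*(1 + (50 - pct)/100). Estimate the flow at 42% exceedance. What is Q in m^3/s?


Q = 153.8 * (1 + (50 - 42)/100) = 166.1040 m^3/s


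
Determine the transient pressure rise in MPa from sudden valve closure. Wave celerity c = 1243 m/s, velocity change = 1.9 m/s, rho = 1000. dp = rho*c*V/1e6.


dp = 1000 * 1243 * 1.9 / 1e6 = 2.3617 MPa


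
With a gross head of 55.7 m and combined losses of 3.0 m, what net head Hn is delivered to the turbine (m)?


Hn = 55.7 - 3.0 = 52.7000 m


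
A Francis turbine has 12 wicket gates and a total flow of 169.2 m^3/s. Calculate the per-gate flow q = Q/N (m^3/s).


q = 169.2 / 12 = 14.1000 m^3/s


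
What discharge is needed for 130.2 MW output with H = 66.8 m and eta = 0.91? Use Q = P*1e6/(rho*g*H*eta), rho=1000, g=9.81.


Q = 130.2 * 1e6 / (1000 * 9.81 * 66.8 * 0.91) = 218.3354 m^3/s


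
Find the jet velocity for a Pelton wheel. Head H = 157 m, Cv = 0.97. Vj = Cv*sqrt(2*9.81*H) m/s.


Vj = 0.97 * sqrt(2*9.81*157) = 53.8358 m/s


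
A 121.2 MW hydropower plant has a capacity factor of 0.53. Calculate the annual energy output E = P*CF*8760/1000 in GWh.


E = 121.2 * 0.53 * 8760 / 1000 = 562.7074 GWh


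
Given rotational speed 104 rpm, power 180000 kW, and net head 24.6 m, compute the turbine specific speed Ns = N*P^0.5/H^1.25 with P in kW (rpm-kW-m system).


Ns = 104 * 180000^0.5 / 24.6^1.25 = 805.3798


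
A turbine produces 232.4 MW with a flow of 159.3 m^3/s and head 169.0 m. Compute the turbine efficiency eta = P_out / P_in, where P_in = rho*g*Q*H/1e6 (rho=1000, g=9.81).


P_in = 1000 * 9.81 * 159.3 * 169.0 / 1e6 = 264.1019 MW
eta = 232.4 / 264.1019 = 0.8800


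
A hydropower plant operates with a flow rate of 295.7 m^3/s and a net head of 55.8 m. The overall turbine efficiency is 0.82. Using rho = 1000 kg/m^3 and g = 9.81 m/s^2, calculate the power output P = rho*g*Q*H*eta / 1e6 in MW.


P = 1000 * 9.81 * 295.7 * 55.8 * 0.82 / 1e6 = 132.7298 MW


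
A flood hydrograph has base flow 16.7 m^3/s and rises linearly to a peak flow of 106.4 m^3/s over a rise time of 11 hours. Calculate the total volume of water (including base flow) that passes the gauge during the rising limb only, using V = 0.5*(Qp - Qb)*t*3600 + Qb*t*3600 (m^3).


V = 0.5*(106.4 - 16.7)*11*3600 + 16.7*11*3600 = 2.4374e+06 m^3


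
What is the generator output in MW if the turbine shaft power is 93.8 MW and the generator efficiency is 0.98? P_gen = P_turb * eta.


P_gen = 93.8 * 0.98 = 91.9240 MW


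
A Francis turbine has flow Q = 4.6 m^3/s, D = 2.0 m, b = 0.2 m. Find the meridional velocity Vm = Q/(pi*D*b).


Vm = 4.6 / (pi * 2.0 * 0.2) = 3.6606 m/s


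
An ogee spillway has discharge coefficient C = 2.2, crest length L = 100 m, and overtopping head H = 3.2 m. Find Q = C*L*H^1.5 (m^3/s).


Q = 2.2 * 100 * 3.2^1.5 = 1259.3535 m^3/s


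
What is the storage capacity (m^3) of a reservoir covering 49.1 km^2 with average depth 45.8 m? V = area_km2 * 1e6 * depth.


V = 49.1 * 1e6 * 45.8 = 2.2488e+09 m^3


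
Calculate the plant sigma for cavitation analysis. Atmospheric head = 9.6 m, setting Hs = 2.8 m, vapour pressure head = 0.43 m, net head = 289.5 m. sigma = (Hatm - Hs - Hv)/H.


sigma = (9.6 - 2.8 - 0.43) / 289.5 = 0.0220


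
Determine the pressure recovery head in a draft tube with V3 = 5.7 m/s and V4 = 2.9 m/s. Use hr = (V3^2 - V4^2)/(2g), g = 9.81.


hr = (5.7^2 - 2.9^2) / (2*9.81) = 1.2273 m


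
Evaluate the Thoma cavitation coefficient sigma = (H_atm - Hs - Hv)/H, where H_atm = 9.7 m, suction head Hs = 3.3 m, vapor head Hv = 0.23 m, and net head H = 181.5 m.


sigma = (9.7 - 3.3 - 0.23) / 181.5 = 0.0340


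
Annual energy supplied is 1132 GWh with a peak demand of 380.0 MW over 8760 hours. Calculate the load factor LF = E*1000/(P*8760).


LF = 1132 * 1000 / (380.0 * 8760) = 0.3401


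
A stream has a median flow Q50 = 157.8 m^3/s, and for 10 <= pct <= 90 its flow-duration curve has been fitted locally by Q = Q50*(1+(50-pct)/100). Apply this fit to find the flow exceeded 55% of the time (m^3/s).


Q = 157.8 * (1 + (50 - 55)/100) = 149.9100 m^3/s


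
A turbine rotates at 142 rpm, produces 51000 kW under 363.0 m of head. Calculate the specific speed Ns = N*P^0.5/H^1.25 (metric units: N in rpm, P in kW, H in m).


Ns = 142 * 51000^0.5 / 363.0^1.25 = 20.2391


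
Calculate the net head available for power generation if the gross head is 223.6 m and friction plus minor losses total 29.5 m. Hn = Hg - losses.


Hn = 223.6 - 29.5 = 194.1000 m


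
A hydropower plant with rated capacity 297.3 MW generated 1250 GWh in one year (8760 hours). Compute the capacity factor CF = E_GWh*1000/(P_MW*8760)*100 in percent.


CF = 1250 * 1000 / (297.3 * 8760) * 100 = 47.9967 %


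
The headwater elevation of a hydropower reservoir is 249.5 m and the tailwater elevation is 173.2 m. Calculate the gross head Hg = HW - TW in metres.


Hg = 249.5 - 173.2 = 76.3000 m


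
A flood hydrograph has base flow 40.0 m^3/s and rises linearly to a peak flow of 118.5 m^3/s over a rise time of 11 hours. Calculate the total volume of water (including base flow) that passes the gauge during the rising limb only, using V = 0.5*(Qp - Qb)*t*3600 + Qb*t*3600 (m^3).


V = 0.5*(118.5 - 40.0)*11*3600 + 40.0*11*3600 = 3.1383e+06 m^3


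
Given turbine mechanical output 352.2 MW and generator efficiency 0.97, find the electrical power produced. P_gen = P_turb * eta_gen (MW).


P_gen = 352.2 * 0.97 = 341.6340 MW


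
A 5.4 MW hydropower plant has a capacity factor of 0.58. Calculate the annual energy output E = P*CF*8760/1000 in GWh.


E = 5.4 * 0.58 * 8760 / 1000 = 27.4363 GWh


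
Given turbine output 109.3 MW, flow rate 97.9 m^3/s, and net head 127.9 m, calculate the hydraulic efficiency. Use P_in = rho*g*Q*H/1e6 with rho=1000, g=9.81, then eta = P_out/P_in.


P_in = 1000 * 9.81 * 97.9 * 127.9 / 1e6 = 122.8350 MW
eta = 109.3 / 122.8350 = 0.8898


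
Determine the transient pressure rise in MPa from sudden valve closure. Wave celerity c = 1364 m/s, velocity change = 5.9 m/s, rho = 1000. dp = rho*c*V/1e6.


dp = 1000 * 1364 * 5.9 / 1e6 = 8.0476 MPa


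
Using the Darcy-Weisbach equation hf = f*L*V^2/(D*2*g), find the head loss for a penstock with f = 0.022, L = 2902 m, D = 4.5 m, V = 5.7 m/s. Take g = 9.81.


hf = 0.022 * 2902 * 5.7^2 / (4.5 * 2 * 9.81) = 23.4941 m


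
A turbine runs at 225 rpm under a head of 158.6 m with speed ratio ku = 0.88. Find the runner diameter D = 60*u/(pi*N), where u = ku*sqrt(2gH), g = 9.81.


u = 0.88 * sqrt(2*9.81*158.6) = 49.0890 m/s
D = 60 * 49.0890 / (pi * 225) = 4.1668 m


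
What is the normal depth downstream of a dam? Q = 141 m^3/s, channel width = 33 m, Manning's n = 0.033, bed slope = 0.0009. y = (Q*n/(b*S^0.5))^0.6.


y = (141 * 0.033 / (33 * 0.0009^0.5))^0.6 = 2.5308 m


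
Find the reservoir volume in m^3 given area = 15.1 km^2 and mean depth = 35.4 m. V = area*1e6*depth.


V = 15.1 * 1e6 * 35.4 = 5.3454e+08 m^3


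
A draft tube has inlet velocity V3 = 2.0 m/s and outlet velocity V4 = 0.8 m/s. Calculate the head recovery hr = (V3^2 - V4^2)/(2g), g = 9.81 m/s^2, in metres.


hr = (2.0^2 - 0.8^2) / (2*9.81) = 0.1713 m


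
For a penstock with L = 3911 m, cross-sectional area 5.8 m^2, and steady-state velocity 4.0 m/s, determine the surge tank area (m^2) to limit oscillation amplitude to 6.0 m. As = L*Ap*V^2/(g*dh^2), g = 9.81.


As = 3911 * 5.8 * 4.0^2 / (9.81 * 6.0^2) = 1027.6951 m^2


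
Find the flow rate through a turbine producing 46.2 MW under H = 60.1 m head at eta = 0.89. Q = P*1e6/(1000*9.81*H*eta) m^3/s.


Q = 46.2 * 1e6 / (1000 * 9.81 * 60.1 * 0.89) = 88.0458 m^3/s


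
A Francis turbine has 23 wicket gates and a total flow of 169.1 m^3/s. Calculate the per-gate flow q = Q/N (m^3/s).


q = 169.1 / 23 = 7.3522 m^3/s


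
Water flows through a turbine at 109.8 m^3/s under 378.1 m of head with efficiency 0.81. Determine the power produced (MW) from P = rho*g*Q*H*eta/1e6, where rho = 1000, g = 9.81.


P = 1000 * 9.81 * 109.8 * 378.1 * 0.81 / 1e6 = 329.8854 MW


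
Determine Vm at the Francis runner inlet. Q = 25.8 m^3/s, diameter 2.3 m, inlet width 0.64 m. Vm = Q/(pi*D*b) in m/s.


Vm = 25.8 / (pi * 2.3 * 0.64) = 5.5791 m/s


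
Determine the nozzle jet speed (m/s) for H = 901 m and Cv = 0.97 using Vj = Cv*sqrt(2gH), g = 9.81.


Vj = 0.97 * sqrt(2*9.81*901) = 128.9685 m/s


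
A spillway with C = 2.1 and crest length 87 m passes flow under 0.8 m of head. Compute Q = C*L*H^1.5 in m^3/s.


Q = 2.1 * 87 * 0.8^1.5 = 130.7295 m^3/s


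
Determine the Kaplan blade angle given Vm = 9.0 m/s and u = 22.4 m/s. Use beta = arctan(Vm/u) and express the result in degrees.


beta = arctan(9.0 / 22.4) = 21.8896 degrees


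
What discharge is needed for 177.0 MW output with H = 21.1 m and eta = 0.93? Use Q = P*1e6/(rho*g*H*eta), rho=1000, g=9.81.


Q = 177.0 * 1e6 / (1000 * 9.81 * 21.1 * 0.93) = 919.4727 m^3/s


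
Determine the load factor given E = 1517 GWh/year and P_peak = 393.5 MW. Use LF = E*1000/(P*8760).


LF = 1517 * 1000 / (393.5 * 8760) = 0.4401


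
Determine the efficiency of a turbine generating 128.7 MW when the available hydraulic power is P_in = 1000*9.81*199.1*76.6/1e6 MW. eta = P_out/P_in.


P_in = 1000 * 9.81 * 199.1 * 76.6 / 1e6 = 149.6129 MW
eta = 128.7 / 149.6129 = 0.8602


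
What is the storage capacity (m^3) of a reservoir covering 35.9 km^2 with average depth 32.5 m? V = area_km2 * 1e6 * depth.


V = 35.9 * 1e6 * 32.5 = 1.1668e+09 m^3


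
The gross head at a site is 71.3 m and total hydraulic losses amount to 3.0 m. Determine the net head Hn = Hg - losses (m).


Hn = 71.3 - 3.0 = 68.3000 m


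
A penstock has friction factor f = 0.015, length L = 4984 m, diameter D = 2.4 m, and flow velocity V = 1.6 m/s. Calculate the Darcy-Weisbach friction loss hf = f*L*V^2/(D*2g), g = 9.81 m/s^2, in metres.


hf = 0.015 * 4984 * 1.6^2 / (2.4 * 2 * 9.81) = 4.0644 m


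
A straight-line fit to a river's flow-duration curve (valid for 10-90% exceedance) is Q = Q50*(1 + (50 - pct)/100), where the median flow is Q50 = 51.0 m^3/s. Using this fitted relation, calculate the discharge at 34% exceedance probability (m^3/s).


Q = 51.0 * (1 + (50 - 34)/100) = 59.1600 m^3/s


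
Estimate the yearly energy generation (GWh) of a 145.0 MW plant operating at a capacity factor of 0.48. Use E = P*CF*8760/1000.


E = 145.0 * 0.48 * 8760 / 1000 = 609.6960 GWh


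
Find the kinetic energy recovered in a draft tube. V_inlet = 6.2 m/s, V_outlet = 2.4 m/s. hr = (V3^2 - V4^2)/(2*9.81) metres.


hr = (6.2^2 - 2.4^2) / (2*9.81) = 1.6656 m


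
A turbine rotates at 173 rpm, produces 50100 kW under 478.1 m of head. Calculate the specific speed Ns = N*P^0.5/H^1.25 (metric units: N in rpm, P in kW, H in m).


Ns = 173 * 50100^0.5 / 478.1^1.25 = 17.3207


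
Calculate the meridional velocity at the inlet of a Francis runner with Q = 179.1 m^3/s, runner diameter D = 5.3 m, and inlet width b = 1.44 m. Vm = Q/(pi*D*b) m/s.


Vm = 179.1 / (pi * 5.3 * 1.44) = 7.4698 m/s


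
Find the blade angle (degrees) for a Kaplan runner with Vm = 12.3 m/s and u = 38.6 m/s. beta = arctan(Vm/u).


beta = arctan(12.3 / 38.6) = 17.6746 degrees


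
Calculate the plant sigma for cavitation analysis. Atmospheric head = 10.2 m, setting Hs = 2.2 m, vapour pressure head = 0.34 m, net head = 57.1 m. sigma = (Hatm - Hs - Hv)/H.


sigma = (10.2 - 2.2 - 0.34) / 57.1 = 0.1342


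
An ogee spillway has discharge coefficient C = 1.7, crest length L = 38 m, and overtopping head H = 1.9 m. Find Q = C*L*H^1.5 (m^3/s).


Q = 1.7 * 38 * 1.9^1.5 = 169.1854 m^3/s


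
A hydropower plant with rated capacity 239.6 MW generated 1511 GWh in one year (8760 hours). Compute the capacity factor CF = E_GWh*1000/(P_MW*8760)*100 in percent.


CF = 1511 * 1000 / (239.6 * 8760) * 100 = 71.9902 %


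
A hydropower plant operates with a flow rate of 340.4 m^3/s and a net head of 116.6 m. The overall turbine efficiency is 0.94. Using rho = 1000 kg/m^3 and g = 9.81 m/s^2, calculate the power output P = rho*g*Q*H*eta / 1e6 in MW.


P = 1000 * 9.81 * 340.4 * 116.6 * 0.94 / 1e6 = 366.0033 MW


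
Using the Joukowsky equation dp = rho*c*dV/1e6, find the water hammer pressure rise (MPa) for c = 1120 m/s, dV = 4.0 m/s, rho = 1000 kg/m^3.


dp = 1000 * 1120 * 4.0 / 1e6 = 4.4800 MPa


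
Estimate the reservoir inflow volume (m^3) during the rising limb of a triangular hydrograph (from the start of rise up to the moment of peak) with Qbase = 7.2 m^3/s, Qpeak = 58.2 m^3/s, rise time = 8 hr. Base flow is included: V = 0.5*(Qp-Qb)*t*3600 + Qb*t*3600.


V = 0.5*(58.2 - 7.2)*8*3600 + 7.2*8*3600 = 941760.0000 m^3


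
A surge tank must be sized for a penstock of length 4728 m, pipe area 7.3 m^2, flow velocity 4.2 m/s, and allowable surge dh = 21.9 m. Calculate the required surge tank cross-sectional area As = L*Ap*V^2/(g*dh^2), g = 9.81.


As = 4728 * 7.3 * 4.2^2 / (9.81 * 21.9^2) = 129.4022 m^2


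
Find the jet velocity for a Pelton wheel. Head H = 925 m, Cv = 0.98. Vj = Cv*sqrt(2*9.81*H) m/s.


Vj = 0.98 * sqrt(2*9.81*925) = 132.0220 m/s


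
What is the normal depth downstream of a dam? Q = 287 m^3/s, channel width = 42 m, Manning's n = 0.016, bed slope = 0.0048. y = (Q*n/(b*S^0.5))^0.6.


y = (287 * 0.016 / (42 * 0.0048^0.5))^0.6 = 1.3149 m


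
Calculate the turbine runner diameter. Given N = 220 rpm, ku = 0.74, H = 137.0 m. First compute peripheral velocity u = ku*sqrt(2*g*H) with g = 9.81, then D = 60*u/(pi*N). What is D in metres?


u = 0.74 * sqrt(2*9.81*137.0) = 38.3656 m/s
D = 60 * 38.3656 / (pi * 220) = 3.3306 m


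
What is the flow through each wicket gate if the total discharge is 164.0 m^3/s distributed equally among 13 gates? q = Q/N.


q = 164.0 / 13 = 12.6154 m^3/s


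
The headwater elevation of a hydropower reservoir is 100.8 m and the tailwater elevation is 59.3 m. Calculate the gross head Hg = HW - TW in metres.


Hg = 100.8 - 59.3 = 41.5000 m


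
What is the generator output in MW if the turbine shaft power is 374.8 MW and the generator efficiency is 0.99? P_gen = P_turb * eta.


P_gen = 374.8 * 0.99 = 371.0520 MW


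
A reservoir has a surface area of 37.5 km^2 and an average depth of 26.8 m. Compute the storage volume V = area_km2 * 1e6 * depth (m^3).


V = 37.5 * 1e6 * 26.8 = 1.0050e+09 m^3


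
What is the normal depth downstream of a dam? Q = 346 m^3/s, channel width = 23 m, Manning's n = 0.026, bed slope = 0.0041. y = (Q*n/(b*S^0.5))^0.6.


y = (346 * 0.026 / (23 * 0.0041^0.5))^0.6 = 2.9618 m


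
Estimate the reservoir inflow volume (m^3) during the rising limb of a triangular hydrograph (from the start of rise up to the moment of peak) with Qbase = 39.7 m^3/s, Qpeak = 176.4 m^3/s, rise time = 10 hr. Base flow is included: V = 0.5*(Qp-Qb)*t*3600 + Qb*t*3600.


V = 0.5*(176.4 - 39.7)*10*3600 + 39.7*10*3600 = 3.8898e+06 m^3


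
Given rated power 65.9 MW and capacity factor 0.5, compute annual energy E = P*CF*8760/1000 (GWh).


E = 65.9 * 0.5 * 8760 / 1000 = 288.6420 GWh


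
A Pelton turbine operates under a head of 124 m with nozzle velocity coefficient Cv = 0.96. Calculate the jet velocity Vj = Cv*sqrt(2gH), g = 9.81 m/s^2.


Vj = 0.96 * sqrt(2*9.81*124) = 47.3513 m/s


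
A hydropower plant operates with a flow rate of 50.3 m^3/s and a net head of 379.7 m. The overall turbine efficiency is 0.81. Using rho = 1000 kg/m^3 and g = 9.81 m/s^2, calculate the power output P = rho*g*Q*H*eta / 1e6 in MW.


P = 1000 * 9.81 * 50.3 * 379.7 * 0.81 / 1e6 = 151.7618 MW


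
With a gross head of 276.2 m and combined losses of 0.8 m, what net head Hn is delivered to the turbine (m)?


Hn = 276.2 - 0.8 = 275.4000 m


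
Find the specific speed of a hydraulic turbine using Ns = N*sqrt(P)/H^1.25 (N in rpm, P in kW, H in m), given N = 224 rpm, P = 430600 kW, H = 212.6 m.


Ns = 224 * 430600^0.5 / 212.6^1.25 = 181.0635


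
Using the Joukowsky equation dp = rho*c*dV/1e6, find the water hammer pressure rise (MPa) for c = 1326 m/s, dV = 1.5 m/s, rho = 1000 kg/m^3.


dp = 1000 * 1326 * 1.5 / 1e6 = 1.9890 MPa


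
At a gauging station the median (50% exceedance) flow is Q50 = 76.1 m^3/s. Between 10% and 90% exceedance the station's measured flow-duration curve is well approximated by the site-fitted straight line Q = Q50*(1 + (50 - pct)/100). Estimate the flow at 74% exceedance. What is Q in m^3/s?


Q = 76.1 * (1 + (50 - 74)/100) = 57.8360 m^3/s


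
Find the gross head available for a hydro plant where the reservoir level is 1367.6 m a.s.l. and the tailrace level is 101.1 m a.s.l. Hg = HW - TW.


Hg = 1367.6 - 101.1 = 1266.5000 m


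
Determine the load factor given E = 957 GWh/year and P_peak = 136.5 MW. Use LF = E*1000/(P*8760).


LF = 957 * 1000 / (136.5 * 8760) = 0.8003


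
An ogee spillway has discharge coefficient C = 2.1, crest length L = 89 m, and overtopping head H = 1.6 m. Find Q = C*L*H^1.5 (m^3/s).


Q = 2.1 * 89 * 1.6^1.5 = 378.2590 m^3/s


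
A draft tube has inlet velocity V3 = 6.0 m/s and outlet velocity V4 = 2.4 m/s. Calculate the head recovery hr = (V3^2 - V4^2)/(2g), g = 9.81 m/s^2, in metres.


hr = (6.0^2 - 2.4^2) / (2*9.81) = 1.5413 m


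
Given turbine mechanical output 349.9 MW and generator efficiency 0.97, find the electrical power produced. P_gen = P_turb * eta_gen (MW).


P_gen = 349.9 * 0.97 = 339.4030 MW


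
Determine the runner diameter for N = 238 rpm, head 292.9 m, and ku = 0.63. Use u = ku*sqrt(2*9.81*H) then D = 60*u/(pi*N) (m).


u = 0.63 * sqrt(2*9.81*292.9) = 47.7584 m/s
D = 60 * 47.7584 / (pi * 238) = 3.8324 m


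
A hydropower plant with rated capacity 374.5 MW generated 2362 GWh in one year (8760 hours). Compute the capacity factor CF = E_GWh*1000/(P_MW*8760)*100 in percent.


CF = 2362 * 1000 / (374.5 * 8760) * 100 = 71.9986 %


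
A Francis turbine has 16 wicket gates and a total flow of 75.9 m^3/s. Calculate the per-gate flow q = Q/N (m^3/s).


q = 75.9 / 16 = 4.7438 m^3/s


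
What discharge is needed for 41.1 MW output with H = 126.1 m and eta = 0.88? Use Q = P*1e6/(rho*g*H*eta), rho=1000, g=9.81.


Q = 41.1 * 1e6 / (1000 * 9.81 * 126.1 * 0.88) = 37.7551 m^3/s


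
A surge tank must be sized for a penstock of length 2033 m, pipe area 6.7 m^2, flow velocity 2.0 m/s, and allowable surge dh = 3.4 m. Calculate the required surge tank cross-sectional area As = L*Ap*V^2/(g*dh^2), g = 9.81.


As = 2033 * 6.7 * 2.0^2 / (9.81 * 3.4^2) = 480.4468 m^2


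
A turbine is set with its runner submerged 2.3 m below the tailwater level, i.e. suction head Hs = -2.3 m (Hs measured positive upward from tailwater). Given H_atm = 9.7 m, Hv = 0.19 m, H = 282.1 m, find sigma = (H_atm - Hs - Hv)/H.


sigma = (9.7 - (-2.3) - 0.19) / 282.1 = 0.0419


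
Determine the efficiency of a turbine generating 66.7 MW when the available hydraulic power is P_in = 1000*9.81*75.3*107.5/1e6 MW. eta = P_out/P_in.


P_in = 1000 * 9.81 * 75.3 * 107.5 / 1e6 = 79.4095 MW
eta = 66.7 / 79.4095 = 0.8399


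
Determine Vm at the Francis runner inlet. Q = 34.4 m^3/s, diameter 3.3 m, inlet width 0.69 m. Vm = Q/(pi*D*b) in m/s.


Vm = 34.4 / (pi * 3.3 * 0.69) = 4.8089 m/s


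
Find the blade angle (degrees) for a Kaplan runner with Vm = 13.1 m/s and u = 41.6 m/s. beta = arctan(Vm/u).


beta = arctan(13.1 / 41.6) = 17.4794 degrees


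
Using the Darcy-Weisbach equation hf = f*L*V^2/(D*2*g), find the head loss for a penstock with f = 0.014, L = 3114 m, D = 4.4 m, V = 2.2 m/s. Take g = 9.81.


hf = 0.014 * 3114 * 2.2^2 / (4.4 * 2 * 9.81) = 2.4442 m


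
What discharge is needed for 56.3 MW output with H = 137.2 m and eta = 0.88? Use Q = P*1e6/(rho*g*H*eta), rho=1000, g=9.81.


Q = 56.3 * 1e6 / (1000 * 9.81 * 137.2 * 0.88) = 47.5338 m^3/s


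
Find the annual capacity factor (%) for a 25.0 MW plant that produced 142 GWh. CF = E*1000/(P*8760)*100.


CF = 142 * 1000 / (25.0 * 8760) * 100 = 64.8402 %


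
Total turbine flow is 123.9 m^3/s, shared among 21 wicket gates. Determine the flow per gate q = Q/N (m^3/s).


q = 123.9 / 21 = 5.9000 m^3/s


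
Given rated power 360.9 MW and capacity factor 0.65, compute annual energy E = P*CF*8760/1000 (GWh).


E = 360.9 * 0.65 * 8760 / 1000 = 2054.9646 GWh


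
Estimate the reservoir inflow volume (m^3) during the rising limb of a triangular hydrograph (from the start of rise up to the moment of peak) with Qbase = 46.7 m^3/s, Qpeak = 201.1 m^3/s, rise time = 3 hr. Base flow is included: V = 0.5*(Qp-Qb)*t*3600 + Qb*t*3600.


V = 0.5*(201.1 - 46.7)*3*3600 + 46.7*3*3600 = 1.3381e+06 m^3


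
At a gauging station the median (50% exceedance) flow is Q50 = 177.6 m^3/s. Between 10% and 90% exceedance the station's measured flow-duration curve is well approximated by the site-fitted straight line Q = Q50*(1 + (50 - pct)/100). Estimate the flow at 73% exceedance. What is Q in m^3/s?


Q = 177.6 * (1 + (50 - 73)/100) = 136.7520 m^3/s


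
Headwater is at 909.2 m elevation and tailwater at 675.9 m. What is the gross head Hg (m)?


Hg = 909.2 - 675.9 = 233.3000 m


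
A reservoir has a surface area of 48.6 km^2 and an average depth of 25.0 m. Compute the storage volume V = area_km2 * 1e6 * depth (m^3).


V = 48.6 * 1e6 * 25.0 = 1.2150e+09 m^3


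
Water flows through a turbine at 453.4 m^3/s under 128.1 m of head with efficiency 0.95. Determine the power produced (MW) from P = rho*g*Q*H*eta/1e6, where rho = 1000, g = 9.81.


P = 1000 * 9.81 * 453.4 * 128.1 * 0.95 / 1e6 = 541.2816 MW


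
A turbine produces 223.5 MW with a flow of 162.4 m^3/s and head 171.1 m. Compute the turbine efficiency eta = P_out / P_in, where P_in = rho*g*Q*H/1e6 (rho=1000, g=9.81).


P_in = 1000 * 9.81 * 162.4 * 171.1 / 1e6 = 272.5869 MW
eta = 223.5 / 272.5869 = 0.8199


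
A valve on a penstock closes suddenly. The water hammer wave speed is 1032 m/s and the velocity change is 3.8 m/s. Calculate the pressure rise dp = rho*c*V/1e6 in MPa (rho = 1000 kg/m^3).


dp = 1000 * 1032 * 3.8 / 1e6 = 3.9216 MPa


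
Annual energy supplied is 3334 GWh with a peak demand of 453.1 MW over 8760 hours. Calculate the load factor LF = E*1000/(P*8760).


LF = 3334 * 1000 / (453.1 * 8760) = 0.8400


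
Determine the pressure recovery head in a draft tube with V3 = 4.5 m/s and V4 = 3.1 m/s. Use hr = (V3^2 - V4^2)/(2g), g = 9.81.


hr = (4.5^2 - 3.1^2) / (2*9.81) = 0.5423 m


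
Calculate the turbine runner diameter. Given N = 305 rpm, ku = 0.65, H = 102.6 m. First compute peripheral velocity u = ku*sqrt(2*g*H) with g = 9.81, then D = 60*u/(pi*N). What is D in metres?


u = 0.65 * sqrt(2*9.81*102.6) = 29.1633 m/s
D = 60 * 29.1633 / (pi * 305) = 1.8262 m


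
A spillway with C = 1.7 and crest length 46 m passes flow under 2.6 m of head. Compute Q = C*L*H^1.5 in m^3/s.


Q = 1.7 * 46 * 2.6^1.5 = 327.8436 m^3/s


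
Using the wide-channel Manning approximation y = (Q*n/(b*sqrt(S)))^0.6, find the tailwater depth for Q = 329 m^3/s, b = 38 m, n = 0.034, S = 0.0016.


y = (329 * 0.034 / (38 * 0.0016^0.5))^0.6 = 3.3121 m


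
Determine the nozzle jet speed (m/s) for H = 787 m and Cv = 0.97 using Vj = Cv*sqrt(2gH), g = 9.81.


Vj = 0.97 * sqrt(2*9.81*787) = 120.5337 m/s


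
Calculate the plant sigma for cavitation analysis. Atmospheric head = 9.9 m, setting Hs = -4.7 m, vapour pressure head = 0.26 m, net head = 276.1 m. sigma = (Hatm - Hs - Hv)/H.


sigma = (9.9 - (-4.7) - 0.26) / 276.1 = 0.0519


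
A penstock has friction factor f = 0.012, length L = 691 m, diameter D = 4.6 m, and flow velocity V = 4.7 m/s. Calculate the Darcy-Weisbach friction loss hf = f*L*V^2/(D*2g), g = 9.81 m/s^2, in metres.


hf = 0.012 * 691 * 4.7^2 / (4.6 * 2 * 9.81) = 2.0295 m


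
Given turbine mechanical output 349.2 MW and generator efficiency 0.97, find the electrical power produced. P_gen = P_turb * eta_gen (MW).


P_gen = 349.2 * 0.97 = 338.7240 MW


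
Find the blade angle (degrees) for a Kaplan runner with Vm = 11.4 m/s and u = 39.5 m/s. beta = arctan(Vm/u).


beta = arctan(11.4 / 39.5) = 16.0985 degrees


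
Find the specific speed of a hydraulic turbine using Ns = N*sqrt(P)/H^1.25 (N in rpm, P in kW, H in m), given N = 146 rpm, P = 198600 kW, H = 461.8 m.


Ns = 146 * 198600^0.5 / 461.8^1.25 = 30.3931


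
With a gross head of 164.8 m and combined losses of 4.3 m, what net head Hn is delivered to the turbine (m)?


Hn = 164.8 - 4.3 = 160.5000 m


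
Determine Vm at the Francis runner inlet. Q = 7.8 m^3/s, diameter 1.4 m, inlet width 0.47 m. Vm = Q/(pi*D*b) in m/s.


Vm = 7.8 / (pi * 1.4 * 0.47) = 3.7733 m/s


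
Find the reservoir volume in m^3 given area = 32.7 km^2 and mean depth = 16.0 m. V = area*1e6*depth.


V = 32.7 * 1e6 * 16.0 = 5.2320e+08 m^3


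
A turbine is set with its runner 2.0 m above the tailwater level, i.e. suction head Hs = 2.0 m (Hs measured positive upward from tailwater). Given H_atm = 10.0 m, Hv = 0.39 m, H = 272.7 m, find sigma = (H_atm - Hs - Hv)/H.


sigma = (10.0 - 2.0 - 0.39) / 272.7 = 0.0279


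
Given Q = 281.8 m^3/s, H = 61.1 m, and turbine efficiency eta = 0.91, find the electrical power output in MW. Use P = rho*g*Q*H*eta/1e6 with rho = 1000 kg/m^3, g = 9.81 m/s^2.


P = 1000 * 9.81 * 281.8 * 61.1 * 0.91 / 1e6 = 153.7066 MW


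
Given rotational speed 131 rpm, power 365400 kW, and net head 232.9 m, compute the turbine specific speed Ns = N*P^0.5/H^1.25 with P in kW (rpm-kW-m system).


Ns = 131 * 365400^0.5 / 232.9^1.25 = 87.0350


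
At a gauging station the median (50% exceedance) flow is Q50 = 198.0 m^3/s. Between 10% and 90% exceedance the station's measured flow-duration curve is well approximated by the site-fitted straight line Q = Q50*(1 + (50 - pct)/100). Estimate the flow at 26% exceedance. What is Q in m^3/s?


Q = 198.0 * (1 + (50 - 26)/100) = 245.5200 m^3/s


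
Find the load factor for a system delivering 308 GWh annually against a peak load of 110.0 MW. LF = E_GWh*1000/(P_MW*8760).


LF = 308 * 1000 / (110.0 * 8760) = 0.3196


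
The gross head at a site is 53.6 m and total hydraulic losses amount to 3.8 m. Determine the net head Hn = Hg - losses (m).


Hn = 53.6 - 3.8 = 49.8000 m


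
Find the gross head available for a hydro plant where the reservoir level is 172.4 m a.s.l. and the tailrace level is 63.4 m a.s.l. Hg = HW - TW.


Hg = 172.4 - 63.4 = 109.0000 m


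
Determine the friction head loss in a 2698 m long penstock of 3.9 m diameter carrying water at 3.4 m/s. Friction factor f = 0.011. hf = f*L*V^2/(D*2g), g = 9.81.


hf = 0.011 * 2698 * 3.4^2 / (3.9 * 2 * 9.81) = 4.4836 m


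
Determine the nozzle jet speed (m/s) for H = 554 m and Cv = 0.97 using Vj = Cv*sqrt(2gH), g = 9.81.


Vj = 0.97 * sqrt(2*9.81*554) = 101.1291 m/s


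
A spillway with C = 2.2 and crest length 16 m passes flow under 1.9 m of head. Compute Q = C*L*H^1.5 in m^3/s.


Q = 2.2 * 16 * 1.9^1.5 = 92.1877 m^3/s


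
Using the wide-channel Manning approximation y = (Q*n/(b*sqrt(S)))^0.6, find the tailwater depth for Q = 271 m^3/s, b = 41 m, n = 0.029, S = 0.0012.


y = (271 * 0.029 / (41 * 0.0012^0.5))^0.6 = 2.7912 m


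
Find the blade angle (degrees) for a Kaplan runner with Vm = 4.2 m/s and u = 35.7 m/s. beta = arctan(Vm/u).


beta = arctan(4.2 / 35.7) = 6.7098 degrees


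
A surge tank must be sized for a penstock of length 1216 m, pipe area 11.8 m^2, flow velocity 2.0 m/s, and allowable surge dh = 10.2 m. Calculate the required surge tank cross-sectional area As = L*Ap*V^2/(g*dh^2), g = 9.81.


As = 1216 * 11.8 * 2.0^2 / (9.81 * 10.2^2) = 56.2349 m^2


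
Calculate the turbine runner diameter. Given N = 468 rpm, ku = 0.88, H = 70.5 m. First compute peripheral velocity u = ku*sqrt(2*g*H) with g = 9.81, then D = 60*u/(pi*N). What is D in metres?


u = 0.88 * sqrt(2*9.81*70.5) = 32.7285 m/s
D = 60 * 32.7285 / (pi * 468) = 1.3356 m


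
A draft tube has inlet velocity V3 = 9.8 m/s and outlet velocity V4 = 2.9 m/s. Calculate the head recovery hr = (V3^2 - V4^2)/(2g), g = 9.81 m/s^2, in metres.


hr = (9.8^2 - 2.9^2) / (2*9.81) = 4.4664 m


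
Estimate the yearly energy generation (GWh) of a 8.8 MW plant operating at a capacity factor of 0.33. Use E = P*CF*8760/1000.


E = 8.8 * 0.33 * 8760 / 1000 = 25.4390 GWh


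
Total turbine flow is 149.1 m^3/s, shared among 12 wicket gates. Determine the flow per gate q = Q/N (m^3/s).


q = 149.1 / 12 = 12.4250 m^3/s


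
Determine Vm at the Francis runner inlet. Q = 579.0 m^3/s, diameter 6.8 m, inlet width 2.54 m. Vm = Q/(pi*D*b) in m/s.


Vm = 579.0 / (pi * 6.8 * 2.54) = 10.6705 m/s


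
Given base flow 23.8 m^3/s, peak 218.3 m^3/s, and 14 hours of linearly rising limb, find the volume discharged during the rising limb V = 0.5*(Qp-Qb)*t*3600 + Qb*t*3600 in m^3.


V = 0.5*(218.3 - 23.8)*14*3600 + 23.8*14*3600 = 6.1009e+06 m^3


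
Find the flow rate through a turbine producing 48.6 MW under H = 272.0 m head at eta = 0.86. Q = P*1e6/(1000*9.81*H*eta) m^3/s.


Q = 48.6 * 1e6 / (1000 * 9.81 * 272.0 * 0.86) = 21.1787 m^3/s


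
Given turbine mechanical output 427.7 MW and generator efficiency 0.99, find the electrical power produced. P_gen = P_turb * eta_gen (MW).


P_gen = 427.7 * 0.99 = 423.4230 MW


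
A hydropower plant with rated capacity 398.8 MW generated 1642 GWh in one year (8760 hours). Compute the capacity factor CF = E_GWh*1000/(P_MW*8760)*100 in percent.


CF = 1642 * 1000 / (398.8 * 8760) * 100 = 47.0017 %


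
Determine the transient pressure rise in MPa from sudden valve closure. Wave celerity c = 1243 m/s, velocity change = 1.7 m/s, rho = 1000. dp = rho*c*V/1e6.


dp = 1000 * 1243 * 1.7 / 1e6 = 2.1131 MPa


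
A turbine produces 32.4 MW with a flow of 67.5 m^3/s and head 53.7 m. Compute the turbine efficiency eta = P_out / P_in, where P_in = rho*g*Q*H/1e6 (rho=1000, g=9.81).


P_in = 1000 * 9.81 * 67.5 * 53.7 / 1e6 = 35.5588 MW
eta = 32.4 / 35.5588 = 0.9112


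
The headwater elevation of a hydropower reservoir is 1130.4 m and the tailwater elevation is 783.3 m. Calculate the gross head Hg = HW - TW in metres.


Hg = 1130.4 - 783.3 = 347.1000 m


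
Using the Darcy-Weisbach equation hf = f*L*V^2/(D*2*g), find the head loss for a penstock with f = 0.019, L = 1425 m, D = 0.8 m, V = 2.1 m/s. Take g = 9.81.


hf = 0.019 * 1425 * 2.1^2 / (0.8 * 2 * 9.81) = 7.6071 m


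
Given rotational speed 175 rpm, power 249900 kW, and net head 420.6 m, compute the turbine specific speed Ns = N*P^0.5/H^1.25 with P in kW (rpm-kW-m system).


Ns = 175 * 249900^0.5 / 420.6^1.25 = 45.9287


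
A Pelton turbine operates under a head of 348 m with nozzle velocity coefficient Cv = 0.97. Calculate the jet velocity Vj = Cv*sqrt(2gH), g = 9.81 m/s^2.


Vj = 0.97 * sqrt(2*9.81*348) = 80.1514 m/s


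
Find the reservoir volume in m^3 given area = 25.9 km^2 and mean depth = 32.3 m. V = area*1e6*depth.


V = 25.9 * 1e6 * 32.3 = 8.3657e+08 m^3


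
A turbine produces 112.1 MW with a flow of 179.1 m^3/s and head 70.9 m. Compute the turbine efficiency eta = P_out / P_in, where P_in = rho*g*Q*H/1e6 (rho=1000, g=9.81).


P_in = 1000 * 9.81 * 179.1 * 70.9 / 1e6 = 124.5692 MW
eta = 112.1 / 124.5692 = 0.8999


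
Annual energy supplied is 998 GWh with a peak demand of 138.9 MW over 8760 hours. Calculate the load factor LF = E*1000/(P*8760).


LF = 998 * 1000 / (138.9 * 8760) = 0.8202


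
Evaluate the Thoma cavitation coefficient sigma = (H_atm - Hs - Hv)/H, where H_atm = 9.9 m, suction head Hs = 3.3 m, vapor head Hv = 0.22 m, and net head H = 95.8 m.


sigma = (9.9 - 3.3 - 0.22) / 95.8 = 0.0666


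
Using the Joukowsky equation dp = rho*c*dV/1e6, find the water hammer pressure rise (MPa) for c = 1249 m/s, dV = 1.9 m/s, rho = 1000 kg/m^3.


dp = 1000 * 1249 * 1.9 / 1e6 = 2.3731 MPa


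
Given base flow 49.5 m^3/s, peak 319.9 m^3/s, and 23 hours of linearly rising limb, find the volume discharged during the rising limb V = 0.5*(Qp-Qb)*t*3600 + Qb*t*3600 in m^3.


V = 0.5*(319.9 - 49.5)*23*3600 + 49.5*23*3600 = 1.5293e+07 m^3


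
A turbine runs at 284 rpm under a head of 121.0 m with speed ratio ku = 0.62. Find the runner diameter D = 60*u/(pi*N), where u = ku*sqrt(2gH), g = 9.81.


u = 0.62 * sqrt(2*9.81*121.0) = 30.2088 m/s
D = 60 * 30.2088 / (pi * 284) = 2.0315 m


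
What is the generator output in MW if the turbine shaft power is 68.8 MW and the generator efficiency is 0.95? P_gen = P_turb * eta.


P_gen = 68.8 * 0.95 = 65.3600 MW


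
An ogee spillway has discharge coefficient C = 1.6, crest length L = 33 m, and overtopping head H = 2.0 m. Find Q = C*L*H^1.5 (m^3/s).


Q = 1.6 * 33 * 2.0^1.5 = 149.3410 m^3/s


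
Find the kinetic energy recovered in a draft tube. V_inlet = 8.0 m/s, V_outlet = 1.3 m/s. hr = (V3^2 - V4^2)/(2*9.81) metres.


hr = (8.0^2 - 1.3^2) / (2*9.81) = 3.1758 m


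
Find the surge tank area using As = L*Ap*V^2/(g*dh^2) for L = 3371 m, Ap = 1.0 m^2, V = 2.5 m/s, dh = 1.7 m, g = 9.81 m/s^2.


As = 3371 * 1.0 * 2.5^2 / (9.81 * 1.7^2) = 743.1422 m^2


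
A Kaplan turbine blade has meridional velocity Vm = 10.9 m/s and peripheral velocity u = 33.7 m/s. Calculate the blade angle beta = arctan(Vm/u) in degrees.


beta = arctan(10.9 / 33.7) = 17.9234 degrees


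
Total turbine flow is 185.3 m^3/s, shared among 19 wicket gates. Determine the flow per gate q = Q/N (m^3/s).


q = 185.3 / 19 = 9.7526 m^3/s


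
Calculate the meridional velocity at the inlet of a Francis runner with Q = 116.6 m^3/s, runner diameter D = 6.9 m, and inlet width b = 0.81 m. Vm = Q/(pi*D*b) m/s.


Vm = 116.6 / (pi * 6.9 * 0.81) = 6.6407 m/s


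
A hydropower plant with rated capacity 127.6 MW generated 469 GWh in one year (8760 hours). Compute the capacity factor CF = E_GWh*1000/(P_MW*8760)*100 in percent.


CF = 469 * 1000 / (127.6 * 8760) * 100 = 41.9583 %


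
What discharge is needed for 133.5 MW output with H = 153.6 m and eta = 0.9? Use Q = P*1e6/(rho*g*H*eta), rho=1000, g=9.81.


Q = 133.5 * 1e6 / (1000 * 9.81 * 153.6 * 0.9) = 98.4416 m^3/s


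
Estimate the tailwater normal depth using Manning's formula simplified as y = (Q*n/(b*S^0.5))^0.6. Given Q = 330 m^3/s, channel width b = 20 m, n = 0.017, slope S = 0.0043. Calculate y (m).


y = (330 * 0.017 / (20 * 0.0043^0.5))^0.6 = 2.3918 m


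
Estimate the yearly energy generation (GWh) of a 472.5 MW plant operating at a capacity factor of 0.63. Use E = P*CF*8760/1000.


E = 472.5 * 0.63 * 8760 / 1000 = 2607.6330 GWh


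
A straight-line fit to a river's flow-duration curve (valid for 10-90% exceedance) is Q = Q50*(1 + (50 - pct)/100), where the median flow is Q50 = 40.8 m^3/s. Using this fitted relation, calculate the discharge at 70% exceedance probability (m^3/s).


Q = 40.8 * (1 + (50 - 70)/100) = 32.6400 m^3/s


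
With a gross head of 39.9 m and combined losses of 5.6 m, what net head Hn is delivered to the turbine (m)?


Hn = 39.9 - 5.6 = 34.3000 m


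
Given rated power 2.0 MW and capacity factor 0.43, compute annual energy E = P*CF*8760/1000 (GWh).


E = 2.0 * 0.43 * 8760 / 1000 = 7.5336 GWh


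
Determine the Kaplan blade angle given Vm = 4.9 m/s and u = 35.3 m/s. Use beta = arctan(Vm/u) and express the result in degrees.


beta = arctan(4.9 / 35.3) = 7.9027 degrees


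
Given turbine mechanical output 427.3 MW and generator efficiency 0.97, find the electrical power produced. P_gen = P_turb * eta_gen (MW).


P_gen = 427.3 * 0.97 = 414.4810 MW
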